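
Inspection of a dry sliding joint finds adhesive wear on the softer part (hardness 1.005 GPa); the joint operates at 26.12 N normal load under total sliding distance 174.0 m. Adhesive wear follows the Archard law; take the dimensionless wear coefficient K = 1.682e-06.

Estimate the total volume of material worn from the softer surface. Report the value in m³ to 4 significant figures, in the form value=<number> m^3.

value=7.606e-12 m^3

All arithmetic holds full precision — the intermediates are shown rounded; a lone final rounding to 4 significant figures.
Convert: Hardness H = 1.005 GPa = 1.005e+09 Pa.
Collected in SI base units: W = 26.12 N, H = 1.005e+09 Pa, K = 1.682e-06.
Archard volume V = K·W·L/H = 1.682e-06 · 26.12 · 174.0 / 1.005e+09 = 7.606e-12 m³.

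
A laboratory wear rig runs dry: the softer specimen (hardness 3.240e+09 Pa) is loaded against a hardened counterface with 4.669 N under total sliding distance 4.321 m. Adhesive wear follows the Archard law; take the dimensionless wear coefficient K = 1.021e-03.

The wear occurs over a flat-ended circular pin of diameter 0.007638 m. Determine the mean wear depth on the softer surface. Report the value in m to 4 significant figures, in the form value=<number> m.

value=1.388e-07 m

Intermediates are displayed rounded; all working math maintains full precision; one last rounding, at four significant figures.
Convert: Contact area A = π·d²/4 = π·(0.007638 m)²/4 = 4.582e-05 m².
As SI base values: W = 4.669 N, H = 3.240e+09 Pa, K = 1.021e-03.
By Archard's law, V = K·W·L/H = 1.021e-03 · 4.669 · 4.321 / 3.240e+09 = 6.358e-12 m³.
Average depth h = V/A = 6.358e-12 / 4.582e-05 = 1.388e-07 m.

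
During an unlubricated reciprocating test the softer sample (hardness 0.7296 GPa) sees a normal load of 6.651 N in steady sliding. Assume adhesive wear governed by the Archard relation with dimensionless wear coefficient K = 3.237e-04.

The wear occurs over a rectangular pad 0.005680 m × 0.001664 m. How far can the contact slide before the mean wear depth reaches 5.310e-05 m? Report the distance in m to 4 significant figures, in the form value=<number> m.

value=170.1 m

Intermediates are displayed rounded, and all working math holds full precision, and one final rounding to 4 significant figures.
Convert: Hardness H = 0.7296 GPa = 7.296e+08 Pa.
Convert: Contact area A = 0.005680 m × 0.001664 m = 9.452e-06 m².
SI base units throughout: W = 6.651 N, H = 7.296e+08 Pa, K = 3.237e-04.
Allowed volume V_lim = h_lim·A = 5.310e-05 · 9.452e-06 = 5.019e-10 m³.
Thus life L = V_lim·H/(K·W) = 5.019e-10 · 7.296e+08 / (3.237e-04 · 6.651) = 170.1 m.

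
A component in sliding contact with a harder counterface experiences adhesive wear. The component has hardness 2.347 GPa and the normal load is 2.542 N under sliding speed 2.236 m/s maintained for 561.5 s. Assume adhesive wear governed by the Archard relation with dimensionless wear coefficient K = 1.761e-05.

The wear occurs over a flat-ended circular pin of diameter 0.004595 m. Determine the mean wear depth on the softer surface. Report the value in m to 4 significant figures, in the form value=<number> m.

value=1.444e-06 m

Every step keeps full float precision — intermediate values are shown rounded; a lone final rounding: four significant figures.
Convert: Distance L = v·t = 2.236 m/s × 561.5 s = 1256 m.
Convert: Hardness H = 2.347 GPa = 2.347e+09 Pa.
Convert: Contact area A = π·d²/4 = π·(0.004595 m)²/4 = 1.658e-05 m².
In SI base units, W = 2.542 N, H = 2.347e+09 Pa, K = 1.761e-05.
The Archard volume V = K·W·L/H = 1.761e-05 · 2.542 · 1256 / 2.347e+09 = 2.395e-11 m³.
Wear depth h = V/A = 2.395e-11 / 1.658e-05 = 1.444e-06 m.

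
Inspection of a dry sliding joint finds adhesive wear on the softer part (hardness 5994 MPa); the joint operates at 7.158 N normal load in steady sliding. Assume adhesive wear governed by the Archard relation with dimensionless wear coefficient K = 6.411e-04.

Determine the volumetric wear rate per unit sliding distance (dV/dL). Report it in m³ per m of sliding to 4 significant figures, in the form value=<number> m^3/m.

Intermediates are shown rounded, and the computation holds full precision, and one final rounding, at 4 significant figures.
Convert: Hardness H = 5994 MPa = 5.994e+09 Pa.
Expressed in SI base units: W = 7.158 N, H = 5.994e+09 Pa, K = 6.411e-04.
The wear rate dV/dL = K·W/H, so: 6.411e-04 · 7.158 / 5.994e+09 = 7.656e-13 m³/m.

value=7.656e-13 m^3/m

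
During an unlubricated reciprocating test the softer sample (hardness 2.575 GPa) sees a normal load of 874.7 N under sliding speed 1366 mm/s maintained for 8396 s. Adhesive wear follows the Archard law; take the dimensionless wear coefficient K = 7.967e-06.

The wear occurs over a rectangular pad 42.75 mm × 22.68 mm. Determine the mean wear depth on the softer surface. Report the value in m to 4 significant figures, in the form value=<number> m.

value=3.201e-05 m

Intermediate values are shown rounded; each operation runs at full precision — one last rounding: four significant figures.
Convert: Sliding speed v = 1366 mm/s = 1.366 m/s. Distance covered L = v·t = 1.366 m/s × 8396 s = 1.147e+04 m.
Convert: Hardness H = 2.575 GPa = 2.575e+09 Pa.
Convert: Pad sides 42.75 mm × 22.68 mm = 0.04275 m × 0.02268 m. Contact area A = 0.04275 m × 0.02268 m = 9.696e-04 m².
Collected in SI base units: W = 874.7 N, H = 2.575e+09 Pa, K = 7.967e-06.
Apply Archard: V = K·W·L/H = 7.967e-06 · 874.7 · 1.147e+04 / 2.575e+09 = 3.104e-08 m³.
Mean wear depth h = V/A = 3.104e-08 / 9.696e-04 = 3.201e-05 m.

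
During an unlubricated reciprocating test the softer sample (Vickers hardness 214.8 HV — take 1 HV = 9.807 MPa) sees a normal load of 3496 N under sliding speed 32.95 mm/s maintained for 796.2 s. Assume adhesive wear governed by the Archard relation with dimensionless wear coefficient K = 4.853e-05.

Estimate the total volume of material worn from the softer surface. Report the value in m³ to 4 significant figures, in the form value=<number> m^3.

The intermediates are shown rounded, and every step maintains full float precision; rounded once at the end to 4 significant figures.
Convert: Sliding speed v = 32.95 mm/s = 0.03295 m/s. The distance L = v·t = 0.03295 m/s × 796.2 s = 26.23 m.
Convert: Hardness H = 214.8 HV × 9.807 MPa/HV = 2107 MPa = 2.107e+09 Pa.
Collected in SI base units: W = 3496 N, H = 2.107e+09 Pa, K = 4.853e-05.
Archard relation: V = K·W·L/H = 4.853e-05 · 3496 · 26.23 / 2.107e+09 = 2.113e-09 m³.

value=2.113e-09 m^3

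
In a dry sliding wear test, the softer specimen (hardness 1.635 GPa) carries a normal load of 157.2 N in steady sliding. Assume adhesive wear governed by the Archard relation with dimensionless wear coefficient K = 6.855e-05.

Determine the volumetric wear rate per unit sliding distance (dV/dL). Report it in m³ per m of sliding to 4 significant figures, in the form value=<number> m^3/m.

The intermediates are printed rounded, and the algebra holds full precision; a lone final rounding: 4 significant figures.
Hardness H = 1.635 GPa = 1.635e+09 Pa.
As SI base values: W = 157.2 N, H = 1.635e+09 Pa, K = 6.855e-05.
Sliding wear rate dV/dL = K·W/H, so: 6.855e-05 · 157.2 / 1.635e+09 = 6.591e-12 m³/m.

value=6.591e-12 m^3/m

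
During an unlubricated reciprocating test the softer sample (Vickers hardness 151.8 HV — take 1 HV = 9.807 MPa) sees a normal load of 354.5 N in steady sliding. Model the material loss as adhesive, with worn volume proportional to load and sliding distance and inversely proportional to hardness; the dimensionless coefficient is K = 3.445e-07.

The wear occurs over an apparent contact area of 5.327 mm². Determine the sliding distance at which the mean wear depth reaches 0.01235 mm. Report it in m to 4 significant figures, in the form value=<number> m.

Intermediate values are displayed rounded. The computation maintains full float precision; a single final rounding: 4 significant figures.
Hardness H = 151.8 HV × 9.807 MPa/HV = 1489 MPa = 1.489e+09 Pa.
Contact area A = 5.327 mm² = 5.327e-06 m².
Depth limit h_lim = 0.01235 mm = 1.235e-05 m.
Collected in SI base units: W = 354.5 N, H = 1.489e+09 Pa, K = 3.445e-07.
Wearable volume V_lim = h_lim·A = 1.235e-05 · 5.327e-06 = 6.579e-11 m³.
So the life L = V_lim·H/(K·W) = 6.579e-11 · 1.489e+09 / (3.445e-07 · 354.5) = 802.0 m.

value=802.0 m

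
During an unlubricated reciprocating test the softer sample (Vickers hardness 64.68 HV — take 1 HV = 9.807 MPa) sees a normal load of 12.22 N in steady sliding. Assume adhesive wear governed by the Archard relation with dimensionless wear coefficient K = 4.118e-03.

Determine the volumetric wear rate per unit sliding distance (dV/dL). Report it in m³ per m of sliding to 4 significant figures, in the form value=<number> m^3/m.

The intermediates are displayed rounded, and the computation runs at exact precision. Rounded once at the end to 4 significant figures.
Convert: Hardness H = 64.68 HV × 9.807 MPa/HV = 634.3 MPa = 6.343e+08 Pa.
SI base units throughout: W = 12.22 N, H = 6.343e+08 Pa, K = 4.118e-03.
Rate of wear dV/dL = K·W/H — distance-free: 4.118e-03 · 12.22 / 6.343e+08 = 7.933e-11 m³/m.

value=7.933e-11 m^3/m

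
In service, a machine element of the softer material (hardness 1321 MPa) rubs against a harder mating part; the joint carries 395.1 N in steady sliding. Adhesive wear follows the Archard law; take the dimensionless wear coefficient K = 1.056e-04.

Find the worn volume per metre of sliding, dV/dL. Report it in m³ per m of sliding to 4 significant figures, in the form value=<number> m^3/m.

Intermediate values are printed rounded, and all working math keeps full precision, and rounded once at the end to four significant figures.
Convert: Hardness H = 1321 MPa = 1.321e+09 Pa.
SI base units throughout: W = 395.1 N, H = 1.321e+09 Pa, K = 1.056e-04.
Sliding wear rate dV/dL = K·W/H, per unit distance: 1.056e-04 · 395.1 / 1.321e+09 = 3.158e-11 m³/m.

value=3.158e-11 m^3/m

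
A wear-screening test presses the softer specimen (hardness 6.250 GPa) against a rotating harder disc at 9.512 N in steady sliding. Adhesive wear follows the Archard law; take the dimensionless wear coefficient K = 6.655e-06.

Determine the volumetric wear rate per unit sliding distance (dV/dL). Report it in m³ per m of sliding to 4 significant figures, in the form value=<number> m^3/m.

The intermediates appear rounded. All working math maintains exact precision — a single final rounding, at 4 significant figures.
Convert: Hardness H = 6.250 GPa = 6.250e+09 Pa.
In SI base units: W = 9.512 N, H = 6.250e+09 Pa, K = 6.655e-06.
The wear rate dV/dL = K·W/H: 6.655e-06 · 9.512 / 6.250e+09 = 1.013e-14 m³/m.

value=1.013e-14 m^3/m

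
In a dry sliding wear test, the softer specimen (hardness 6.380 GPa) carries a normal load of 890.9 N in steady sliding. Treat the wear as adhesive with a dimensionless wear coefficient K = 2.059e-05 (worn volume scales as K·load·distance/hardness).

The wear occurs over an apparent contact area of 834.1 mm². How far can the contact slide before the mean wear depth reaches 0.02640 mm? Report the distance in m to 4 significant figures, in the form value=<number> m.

value=7659 m

All arithmetic holds full precision — intermediate values are shown rounded, and one last rounding: four significant figures.
Hardness H = 6.380 GPa = 6.380e+09 Pa.
Contact area A = 834.1 mm² = 8.341e-04 m².
Depth limit h_lim = 0.02640 mm = 2.640e-05 m.
In SI base units: W = 890.9 N, H = 6.380e+09 Pa, K = 2.059e-05.
At the depth limit, V_lim = h_lim·A = 2.640e-05 · 8.341e-04 = 2.202e-08 m³.
Life L = V_lim·H/(K·W) = 2.202e-08 · 6.380e+09 / (2.059e-05 · 890.9) = 7659 m.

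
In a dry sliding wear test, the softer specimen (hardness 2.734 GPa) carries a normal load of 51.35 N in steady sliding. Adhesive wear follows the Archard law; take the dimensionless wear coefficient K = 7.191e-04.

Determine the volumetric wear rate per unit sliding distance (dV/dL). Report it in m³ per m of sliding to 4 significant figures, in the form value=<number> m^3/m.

The algebra carries full precision. Intermediates appear rounded. Rounded once at the end to four significant digits.
Hardness H = 2.734 GPa = 2.734e+09 Pa.
Collected in SI base units: W = 51.35 N, H = 2.734e+09 Pa, K = 7.191e-04.
Rate of wear dV/dL = K·W/H: 7.191e-04 · 51.35 / 2.734e+09 = 1.351e-11 m³/m.

value=1.351e-11 m^3/m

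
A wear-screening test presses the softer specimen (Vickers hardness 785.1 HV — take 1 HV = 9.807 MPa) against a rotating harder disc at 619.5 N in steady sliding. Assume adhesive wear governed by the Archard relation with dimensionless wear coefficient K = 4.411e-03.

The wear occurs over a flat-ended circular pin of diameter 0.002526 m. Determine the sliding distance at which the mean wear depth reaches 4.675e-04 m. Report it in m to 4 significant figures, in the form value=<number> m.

value=6.601 m

Intermediate values are displayed rounded; every step carries exact precision; a lone final rounding: 4 significant digits.
Hardness H = 785.1 HV × 9.807 MPa/HV = 7699 MPa = 7.699e+09 Pa.
Contact area A = π·d²/4 = π·(0.002526 m)²/4 = 5.011e-06 m².
As SI base values: W = 619.5 N, H = 7.699e+09 Pa, K = 4.411e-03.
Permissible volume V_lim = h_lim·A = 4.675e-04 · 5.011e-06 = 2.343e-09 m³.
Inverting, life L = V_lim·H/(K·W) = 2.343e-09 · 7.699e+09 / (4.411e-03 · 619.5) = 6.601 m.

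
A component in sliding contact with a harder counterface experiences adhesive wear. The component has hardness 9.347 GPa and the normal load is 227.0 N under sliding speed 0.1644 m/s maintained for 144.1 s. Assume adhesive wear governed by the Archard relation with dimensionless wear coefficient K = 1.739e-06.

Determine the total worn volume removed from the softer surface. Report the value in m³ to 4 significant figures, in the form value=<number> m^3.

Intermediates are shown rounded — all working math maintains full float precision. Rounded just once, at four significant figures.
Convert: Path length L = v·t = 0.1644 m/s × 144.1 s = 23.69 m.
Convert: Hardness H = 9.347 GPa = 9.347e+09 Pa.
Restated in SI base units: W = 227.0 N, H = 9.347e+09 Pa, K = 1.739e-06.
Worn volume V = K·W·L/H = 1.739e-06 · 227.0 · 23.69 / 9.347e+09 = 1.001e-12 m³.

value=1.001e-12 m^3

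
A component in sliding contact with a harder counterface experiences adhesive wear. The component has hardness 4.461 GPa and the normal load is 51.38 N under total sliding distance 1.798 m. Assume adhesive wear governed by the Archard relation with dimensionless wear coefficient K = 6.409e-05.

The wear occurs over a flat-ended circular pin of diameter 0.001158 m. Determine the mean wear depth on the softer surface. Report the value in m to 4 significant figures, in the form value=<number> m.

All arithmetic carries exact precision, and intermediate values appear rounded, and rounded once at the end, at 4 significant digits.
Convert: Hardness H = 4.461 GPa = 4.461e+09 Pa.
Convert: Contact area A = π·d²/4 = π·(0.001158 m)²/4 = 1.053e-06 m².
Restated in SI base units: W = 51.38 N, H = 4.461e+09 Pa, K = 6.409e-05.
Archard volume V = K·W·L/H = 6.409e-05 · 51.38 · 1.798 / 4.461e+09 = 1.327e-12 m³.
Mean wear depth h = V/A = 1.327e-12 / 1.053e-06 = 1.260e-06 m.

value=1.260e-06 m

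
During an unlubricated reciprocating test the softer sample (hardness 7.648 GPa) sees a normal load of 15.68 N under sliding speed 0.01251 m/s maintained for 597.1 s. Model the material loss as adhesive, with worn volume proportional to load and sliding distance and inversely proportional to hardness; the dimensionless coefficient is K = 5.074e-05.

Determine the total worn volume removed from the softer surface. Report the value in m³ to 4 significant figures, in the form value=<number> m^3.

value=7.771e-13 m^3

The computation maintains full precision — shown intermediates are rounded, and one last rounding, at four significant figures.
Distance L = v·t = 0.01251 m/s × 597.1 s = 7.470 m.
Hardness H = 7.648 GPa = 7.648e+09 Pa.
As SI base values: W = 15.68 N, H = 7.648e+09 Pa, K = 5.074e-05.
Worn volume V = K·W·L/H = 5.074e-05 · 15.68 · 7.470 / 7.648e+09 = 7.771e-13 m³.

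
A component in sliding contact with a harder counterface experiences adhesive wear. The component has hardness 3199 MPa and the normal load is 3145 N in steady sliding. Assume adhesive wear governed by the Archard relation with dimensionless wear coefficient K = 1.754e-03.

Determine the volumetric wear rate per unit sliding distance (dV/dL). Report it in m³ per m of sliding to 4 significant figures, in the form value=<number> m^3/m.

value=1.724e-09 m^3/m

Intermediate values are shown rounded. Every step keeps full precision; a single final rounding to 4 significant figures.
Convert: Hardness H = 3199 MPa = 3.199e+09 Pa.
Working in SI base units: W = 3145 N, H = 3.199e+09 Pa, K = 1.754e-03.
Wear rate dV/dL = K·W/H (no L dependence): 1.754e-03 · 3145 / 3.199e+09 = 1.724e-09 m³/m.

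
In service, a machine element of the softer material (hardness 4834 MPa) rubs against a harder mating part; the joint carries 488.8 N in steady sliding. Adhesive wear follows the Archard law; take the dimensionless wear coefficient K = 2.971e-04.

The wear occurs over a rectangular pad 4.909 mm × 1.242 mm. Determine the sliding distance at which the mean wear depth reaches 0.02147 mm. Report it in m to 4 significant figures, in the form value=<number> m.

value=4.357 m

Intermediate values are displayed rounded. Each operation runs at full precision; one final rounding to 4 significant digits.
Convert: Hardness H = 4834 MPa = 4.834e+09 Pa.
Convert: Pad sides 4.909 mm × 1.242 mm = 0.004909 m × 0.001242 m. Contact area A = 0.004909 m × 0.001242 m = 6.097e-06 m².
Convert: Depth limit h_lim = 0.02147 mm = 2.147e-05 m.
SI base units throughout: W = 488.8 N, H = 4.834e+09 Pa, K = 2.971e-04.
Wearable volume V_lim = h_lim·A = 2.147e-05 · 6.097e-06 = 1.309e-10 m³.
Inverting, life L = V_lim·H/(K·W) = 1.309e-10 · 4.834e+09 / (2.971e-04 · 488.8) = 4.357 m.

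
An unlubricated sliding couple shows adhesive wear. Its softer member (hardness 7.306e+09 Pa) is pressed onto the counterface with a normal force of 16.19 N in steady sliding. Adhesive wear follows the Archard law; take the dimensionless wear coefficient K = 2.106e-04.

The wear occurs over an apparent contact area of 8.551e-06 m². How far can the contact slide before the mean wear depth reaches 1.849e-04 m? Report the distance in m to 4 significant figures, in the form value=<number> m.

Quoted intermediates are rounded. All arithmetic maintains full precision — rounded once at the end: 4 significant digits.
In SI base units, W = 16.19 N, H = 7.306e+09 Pa, K = 2.106e-04.
Limit volume V_lim = h_lim·A = 1.849e-04 · 8.551e-06 = 1.581e-09 m³.
Life L = V_lim·H/(K·W) = 1.581e-09 · 7.306e+09 / (2.106e-04 · 16.19) = 3388 m.

value=3388 m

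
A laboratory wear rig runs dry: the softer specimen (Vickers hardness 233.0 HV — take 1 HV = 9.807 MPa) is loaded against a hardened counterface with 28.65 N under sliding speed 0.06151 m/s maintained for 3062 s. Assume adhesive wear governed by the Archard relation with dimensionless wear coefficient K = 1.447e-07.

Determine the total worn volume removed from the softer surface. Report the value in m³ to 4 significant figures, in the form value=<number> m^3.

value=3.417e-13 m^3

Displayed values are rounded, and every step holds full precision, and rounded once at the end: four significant figures.
Path length L = v·t = 0.06151 m/s × 3062 s = 188.3 m.
Hardness H = 233.0 HV × 9.807 MPa/HV = 2285 MPa = 2.285e+09 Pa.
In SI base units, W = 28.65 N, H = 2.285e+09 Pa, K = 1.447e-07.
Apply Archard: V = K·W·L/H = 1.447e-07 · 28.65 · 188.3 / 2.285e+09 = 3.417e-13 m³.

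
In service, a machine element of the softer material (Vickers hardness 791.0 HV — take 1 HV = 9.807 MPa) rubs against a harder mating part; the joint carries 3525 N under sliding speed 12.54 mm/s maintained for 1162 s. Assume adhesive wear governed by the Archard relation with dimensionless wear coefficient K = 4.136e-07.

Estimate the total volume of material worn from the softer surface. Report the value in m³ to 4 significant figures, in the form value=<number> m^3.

Every step holds exact precision — intermediate values are shown rounded. Rounded once at the end to 4 significant figures.
Convert: Sliding speed v = 12.54 mm/s = 0.01254 m/s. The distance L = v·t = 0.01254 m/s × 1162 s = 14.57 m.
Convert: Hardness H = 791.0 HV × 9.807 MPa/HV = 7757 MPa = 7.757e+09 Pa.
Expressed in SI base units: W = 3525 N, H = 7.757e+09 Pa, K = 4.136e-07.
Archard volume V = K·W·L/H = 4.136e-07 · 3525 · 14.57 / 7.757e+09 = 2.739e-12 m³.

value=2.739e-12 m^3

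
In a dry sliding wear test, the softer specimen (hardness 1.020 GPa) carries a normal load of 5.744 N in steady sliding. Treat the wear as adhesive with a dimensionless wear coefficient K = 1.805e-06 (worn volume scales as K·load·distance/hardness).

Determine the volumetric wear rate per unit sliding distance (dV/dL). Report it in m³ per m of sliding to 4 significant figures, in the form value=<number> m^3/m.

The algebra keeps full float precision, and displayed values are rounded — rounded just once, at 4 significant figures.
Convert: Hardness H = 1.020 GPa = 1.020e+09 Pa.
Expressed in SI base units: W = 5.744 N, H = 1.020e+09 Pa, K = 1.805e-06.
Sliding wear rate dV/dL = K·W/H, so: 1.805e-06 · 5.744 / 1.020e+09 = 1.016e-14 m³/m.

value=1.016e-14 m^3/m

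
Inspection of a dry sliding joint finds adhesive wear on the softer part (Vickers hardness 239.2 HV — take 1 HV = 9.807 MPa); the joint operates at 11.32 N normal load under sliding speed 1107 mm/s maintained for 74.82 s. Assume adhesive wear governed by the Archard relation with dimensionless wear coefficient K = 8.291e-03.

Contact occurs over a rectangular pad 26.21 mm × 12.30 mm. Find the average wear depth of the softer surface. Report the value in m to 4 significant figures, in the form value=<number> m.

All arithmetic holds full float precision; displayed values are rounded. Rounded once at the end to four significant digits.
Convert: Sliding speed v = 1107 mm/s = 1.107 m/s. Distance covered L = v·t = 1.107 m/s × 74.82 s = 82.83 m.
Convert: Hardness H = 239.2 HV × 9.807 MPa/HV = 2346 MPa = 2.346e+09 Pa.
Convert: Pad sides 26.21 mm × 12.30 mm = 0.02621 m × 0.01230 m. Contact area A = 0.02621 m × 0.01230 m = 3.224e-04 m².
In SI base units: W = 11.32 N, H = 2.346e+09 Pa, K = 8.291e-03.
Archard volume V = K·W·L/H = 8.291e-03 · 11.32 · 82.83 / 2.346e+09 = 3.314e-09 m³.
Mean wear depth h = V/A = 3.314e-09 / 3.224e-04 = 1.028e-05 m.

value=1.028e-05 m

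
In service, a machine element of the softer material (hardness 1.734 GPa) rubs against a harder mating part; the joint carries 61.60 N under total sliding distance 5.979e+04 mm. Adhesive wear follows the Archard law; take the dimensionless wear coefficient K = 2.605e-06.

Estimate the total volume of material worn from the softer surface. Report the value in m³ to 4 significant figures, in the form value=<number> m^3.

The computation maintains full float precision; the intermediates are displayed rounded, and rounded just once, at four significant digits.
Convert: The distance L = 5.979e+04 mm = 59.79 m.
Convert: Hardness H = 1.734 GPa = 1.734e+09 Pa.
SI base units throughout: W = 61.60 N, H = 1.734e+09 Pa, K = 2.605e-06.
Wear volume V = K·W·L/H = 2.605e-06 · 61.60 · 59.79 / 1.734e+09 = 5.533e-12 m³.

value=5.533e-12 m^3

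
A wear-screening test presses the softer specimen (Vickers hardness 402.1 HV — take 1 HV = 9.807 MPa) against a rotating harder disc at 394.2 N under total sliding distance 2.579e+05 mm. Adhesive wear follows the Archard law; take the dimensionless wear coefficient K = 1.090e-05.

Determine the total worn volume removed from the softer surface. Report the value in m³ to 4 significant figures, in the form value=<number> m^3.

value=2.810e-10 m^3

Printed values are rounded; the algebra runs at full precision, and a single final rounding, at four significant figures.
Convert: Distance L = 2.579e+05 mm = 257.9 m.
Convert: Hardness H = 402.1 HV × 9.807 MPa/HV = 3943 MPa = 3.943e+09 Pa.
Expressed in SI base units: W = 394.2 N, H = 3.943e+09 Pa, K = 1.090e-05.
By Archard's law, V = K·W·L/H = 1.090e-05 · 394.2 · 257.9 / 3.943e+09 = 2.810e-10 m³.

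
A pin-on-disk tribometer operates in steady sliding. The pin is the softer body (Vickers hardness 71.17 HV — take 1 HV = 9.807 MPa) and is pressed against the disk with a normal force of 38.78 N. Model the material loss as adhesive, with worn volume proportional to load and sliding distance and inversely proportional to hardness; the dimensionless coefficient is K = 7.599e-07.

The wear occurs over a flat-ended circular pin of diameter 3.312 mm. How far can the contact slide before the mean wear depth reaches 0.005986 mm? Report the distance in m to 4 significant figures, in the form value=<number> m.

All arithmetic keeps full precision — shown intermediates are rounded, and rounded just once, at 4 significant digits.
Hardness H = 71.17 HV × 9.807 MPa/HV = 698.0 MPa = 6.980e+08 Pa.
Pin diameter d = 3.312 mm = 0.003312 m. Contact area A = π·d²/4 = π·(0.003312 m)²/4 = 8.615e-06 m².
Depth limit h_lim = 0.005986 mm = 5.986e-06 m.
SI base units throughout: W = 38.78 N, H = 6.980e+08 Pa, K = 7.599e-07.
Limit volume V_lim = h_lim·A = 5.986e-06 · 8.615e-06 = 5.157e-11 m³.
Inverting, life L = V_lim·H/(K·W) = 5.157e-11 · 6.980e+08 / (7.599e-07 · 38.78) = 1221 m.

value=1221 m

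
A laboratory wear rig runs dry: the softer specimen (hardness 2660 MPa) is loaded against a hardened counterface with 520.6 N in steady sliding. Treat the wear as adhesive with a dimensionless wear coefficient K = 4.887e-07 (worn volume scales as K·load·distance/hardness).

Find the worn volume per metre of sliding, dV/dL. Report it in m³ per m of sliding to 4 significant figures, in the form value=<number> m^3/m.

Shown intermediates are rounded, and all working math carries exact precision — a lone final rounding, at 4 significant figures.
Hardness H = 2660 MPa = 2.660e+09 Pa.
Expressed in SI base units: W = 520.6 N, H = 2.660e+09 Pa, K = 4.887e-07.
The wear rate dV/dL = K·W/H (independent of L): 4.887e-07 · 520.6 / 2.660e+09 = 9.565e-14 m³/m.

value=9.565e-14 m^3/m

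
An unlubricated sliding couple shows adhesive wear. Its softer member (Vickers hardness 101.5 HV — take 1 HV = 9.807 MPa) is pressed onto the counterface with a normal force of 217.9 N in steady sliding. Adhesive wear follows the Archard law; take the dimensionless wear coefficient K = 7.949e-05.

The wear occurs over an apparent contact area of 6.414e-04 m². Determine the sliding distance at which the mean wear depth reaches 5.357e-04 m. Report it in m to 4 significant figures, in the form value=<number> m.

value=1.975e+04 m

Intermediate values appear rounded. Every step keeps full precision — one final rounding, at 4 significant digits.
Hardness H = 101.5 HV × 9.807 MPa/HV = 995.4 MPa = 9.954e+08 Pa.
Working in SI base units: W = 217.9 N, H = 9.954e+08 Pa, K = 7.949e-05.
Allowed volume V_lim = h_lim·A = 5.357e-04 · 6.414e-04 = 3.436e-07 m³.
So the life L = V_lim·H/(K·W) = 3.436e-07 · 9.954e+08 / (7.949e-05 · 217.9) = 1.975e+04 m.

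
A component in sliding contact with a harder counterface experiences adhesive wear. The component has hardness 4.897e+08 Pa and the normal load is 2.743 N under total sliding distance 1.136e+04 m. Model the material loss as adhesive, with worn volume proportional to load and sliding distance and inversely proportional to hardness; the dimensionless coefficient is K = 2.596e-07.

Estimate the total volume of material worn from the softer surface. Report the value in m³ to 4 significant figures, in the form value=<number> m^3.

Displayed values are rounded — all arithmetic holds exact precision, and a single final rounding: 4 significant figures.
In SI base units, W = 2.743 N, H = 4.897e+08 Pa, K = 2.596e-07.
By Archard's law, V = K·W·L/H = 2.596e-07 · 2.743 · 1.136e+04 / 4.897e+08 = 1.652e-11 m³.

value=1.652e-11 m^3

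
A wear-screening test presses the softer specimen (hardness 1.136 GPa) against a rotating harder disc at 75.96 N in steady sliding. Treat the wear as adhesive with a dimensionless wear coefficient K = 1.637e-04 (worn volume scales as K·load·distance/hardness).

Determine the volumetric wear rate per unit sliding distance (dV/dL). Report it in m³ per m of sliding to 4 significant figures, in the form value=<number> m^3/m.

value=1.095e-11 m^3/m

Intermediate values appear rounded, and all arithmetic maintains exact precision, and one final rounding, at 4 significant figures.
Convert: Hardness H = 1.136 GPa = 1.136e+09 Pa.
SI base units throughout: W = 75.96 N, H = 1.136e+09 Pa, K = 1.637e-04.
Volumetric rate dV/dL = K·W/H, so: 1.637e-04 · 75.96 / 1.136e+09 = 1.095e-11 m³/m.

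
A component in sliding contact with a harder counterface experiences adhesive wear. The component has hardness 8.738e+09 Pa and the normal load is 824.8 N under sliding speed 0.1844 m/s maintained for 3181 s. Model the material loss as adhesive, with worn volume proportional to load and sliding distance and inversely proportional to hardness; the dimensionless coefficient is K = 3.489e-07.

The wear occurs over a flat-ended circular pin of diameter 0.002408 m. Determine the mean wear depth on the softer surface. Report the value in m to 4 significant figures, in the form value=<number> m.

value=4.242e-06 m

All arithmetic keeps full float precision — intermediate values appear rounded — a lone final rounding, at four significant figures.
Convert: Distance covered L = v·t = 0.1844 m/s × 3181 s = 586.6 m.
Convert: Contact area A = π·d²/4 = π·(0.002408 m)²/4 = 4.554e-06 m².
Expressed in SI base units: W = 824.8 N, H = 8.738e+09 Pa, K = 3.489e-07.
Apply Archard: V = K·W·L/H = 3.489e-07 · 824.8 · 586.6 / 8.738e+09 = 1.932e-11 m³.
Mean depth h = V/A = 1.932e-11 / 4.554e-06 = 4.242e-06 m.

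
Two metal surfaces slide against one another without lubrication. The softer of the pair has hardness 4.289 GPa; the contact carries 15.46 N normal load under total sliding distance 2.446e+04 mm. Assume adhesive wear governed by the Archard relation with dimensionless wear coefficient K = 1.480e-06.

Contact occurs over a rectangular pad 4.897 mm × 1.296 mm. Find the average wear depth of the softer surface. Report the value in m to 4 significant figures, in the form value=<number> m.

value=2.056e-08 m

Intermediate values appear rounded, and every step holds full precision. Rounded once at the end to four significant digits.
Sliding distance L = 2.446e+04 mm = 24.46 m.
Hardness H = 4.289 GPa = 4.289e+09 Pa.
Pad sides 4.897 mm × 1.296 mm = 0.004897 m × 0.001296 m. Contact area A = 0.004897 m × 0.001296 m = 6.347e-06 m².
In SI base units: W = 15.46 N, H = 4.289e+09 Pa, K = 1.480e-06.
Archard relation: V = K·W·L/H = 1.480e-06 · 15.46 · 24.46 / 4.289e+09 = 1.305e-13 m³.
Wear depth h = V/A = 1.305e-13 / 6.347e-06 = 2.056e-08 m.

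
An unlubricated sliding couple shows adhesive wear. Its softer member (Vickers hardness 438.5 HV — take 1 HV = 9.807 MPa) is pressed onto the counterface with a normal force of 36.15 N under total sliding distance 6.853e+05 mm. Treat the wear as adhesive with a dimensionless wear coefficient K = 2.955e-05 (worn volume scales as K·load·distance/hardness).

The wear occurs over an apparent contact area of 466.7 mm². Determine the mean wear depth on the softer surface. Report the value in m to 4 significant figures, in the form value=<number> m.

value=3.648e-07 m

The computation carries exact precision; displayed values are rounded. Rounded once at the end to four significant digits.
Distance covered L = 6.853e+05 mm = 685.3 m.
Hardness H = 438.5 HV × 9.807 MPa/HV = 4300 MPa = 4.300e+09 Pa.
Contact area A = 466.7 mm² = 4.667e-04 m².
As SI base values: W = 36.15 N, H = 4.300e+09 Pa, K = 2.955e-05.
Apply Archard: V = K·W·L/H = 2.955e-05 · 36.15 · 685.3 / 4.300e+09 = 1.702e-10 m³.
Average depth h = V/A = 1.702e-10 / 4.667e-04 = 3.648e-07 m.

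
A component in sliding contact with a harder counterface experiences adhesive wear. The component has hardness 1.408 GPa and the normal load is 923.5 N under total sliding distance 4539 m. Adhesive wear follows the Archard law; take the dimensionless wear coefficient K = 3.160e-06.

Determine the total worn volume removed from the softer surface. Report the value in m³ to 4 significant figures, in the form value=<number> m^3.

The computation carries full precision — intermediates are printed rounded, and rounded just once, at 4 significant digits.
Convert: Hardness H = 1.408 GPa = 1.408e+09 Pa.
Working in SI base units: W = 923.5 N, H = 1.408e+09 Pa, K = 3.160e-06.
By Archard's law, V = K·W·L/H = 3.160e-06 · 923.5 · 4539 / 1.408e+09 = 9.408e-09 m³.

value=9.408e-09 m^3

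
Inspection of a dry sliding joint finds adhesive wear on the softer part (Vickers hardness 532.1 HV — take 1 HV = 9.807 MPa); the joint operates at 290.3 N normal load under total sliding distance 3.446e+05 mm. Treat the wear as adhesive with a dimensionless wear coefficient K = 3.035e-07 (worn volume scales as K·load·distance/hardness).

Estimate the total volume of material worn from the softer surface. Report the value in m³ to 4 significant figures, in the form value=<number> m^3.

value=5.818e-12 m^3

All arithmetic holds full float precision. Quoted intermediates are rounded, and one last rounding, at four significant figures.
Convert: The distance L = 3.446e+05 mm = 344.6 m.
Convert: Hardness H = 532.1 HV × 9.807 MPa/HV = 5218 MPa = 5.218e+09 Pa.
Working in SI base units: W = 290.3 N, H = 5.218e+09 Pa, K = 3.035e-07.
Wear volume V = K·W·L/H = 3.035e-07 · 290.3 · 344.6 / 5.218e+09 = 5.818e-12 m³.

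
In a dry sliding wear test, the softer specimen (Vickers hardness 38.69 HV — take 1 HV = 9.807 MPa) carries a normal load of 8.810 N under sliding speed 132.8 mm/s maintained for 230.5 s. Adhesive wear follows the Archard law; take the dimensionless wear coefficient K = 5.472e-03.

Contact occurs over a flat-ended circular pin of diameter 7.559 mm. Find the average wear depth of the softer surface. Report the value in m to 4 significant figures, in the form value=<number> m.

Printed values are rounded; the computation carries full float precision; one final rounding to four significant figures.
Convert: Sliding speed v = 132.8 mm/s = 0.1328 m/s. Distance L = v·t = 0.1328 m/s × 230.5 s = 30.61 m.
Convert: Hardness H = 38.69 HV × 9.807 MPa/HV = 379.4 MPa = 3.794e+08 Pa.
Convert: Pin diameter d = 7.559 mm = 0.007559 m. Contact area A = π·d²/4 = π·(0.007559 m)²/4 = 4.488e-05 m².
In SI base units, W = 8.810 N, H = 3.794e+08 Pa, K = 5.472e-03.
By Archard's law, V = K·W·L/H = 5.472e-03 · 8.810 · 30.61 / 3.794e+08 = 3.889e-09 m³.
Mean depth h = V/A = 3.889e-09 / 4.488e-05 = 8.666e-05 m.

value=8.666e-05 m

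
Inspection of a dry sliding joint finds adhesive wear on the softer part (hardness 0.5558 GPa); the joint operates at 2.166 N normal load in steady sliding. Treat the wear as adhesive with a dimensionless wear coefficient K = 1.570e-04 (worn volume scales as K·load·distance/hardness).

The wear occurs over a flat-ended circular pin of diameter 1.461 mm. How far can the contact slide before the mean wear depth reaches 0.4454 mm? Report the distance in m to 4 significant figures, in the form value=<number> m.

value=1220 m

Intermediates are printed rounded; all arithmetic runs at full float precision, and one final rounding to four significant digits.
Hardness H = 0.5558 GPa = 5.558e+08 Pa.
Pin diameter d = 1.461 mm = 0.001461 m. Contact area A = π·d²/4 = π·(0.001461 m)²/4 = 1.676e-06 m².
Depth limit h_lim = 0.4454 mm = 4.454e-04 m.
In SI base units, W = 2.166 N, H = 5.558e+08 Pa, K = 1.570e-04.
At the depth limit, V_lim = h_lim·A = 4.454e-04 · 1.676e-06 = 7.467e-10 m³.
Sliding life L = V_lim·H/(K·W) = 7.467e-10 · 5.558e+08 / (1.570e-04 · 2.166) = 1220 m.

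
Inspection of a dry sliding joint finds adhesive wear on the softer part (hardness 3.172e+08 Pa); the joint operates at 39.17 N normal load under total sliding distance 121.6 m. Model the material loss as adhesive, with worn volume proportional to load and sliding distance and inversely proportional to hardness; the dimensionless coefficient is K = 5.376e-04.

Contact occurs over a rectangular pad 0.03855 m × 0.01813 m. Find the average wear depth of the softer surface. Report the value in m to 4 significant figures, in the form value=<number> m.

value=1.155e-05 m

Intermediates are shown rounded — all working math maintains full float precision — one final rounding, at 4 significant digits.
Contact area A = 0.03855 m × 0.01813 m = 6.989e-04 m².
SI base units throughout: W = 39.17 N, H = 3.172e+08 Pa, K = 5.376e-04.
Volume removed: V = K·W·L/H = 5.376e-04 · 39.17 · 121.6 / 3.172e+08 = 8.073e-09 m³.
Mean wear depth h = V/A = 8.073e-09 / 6.989e-04 = 1.155e-05 m.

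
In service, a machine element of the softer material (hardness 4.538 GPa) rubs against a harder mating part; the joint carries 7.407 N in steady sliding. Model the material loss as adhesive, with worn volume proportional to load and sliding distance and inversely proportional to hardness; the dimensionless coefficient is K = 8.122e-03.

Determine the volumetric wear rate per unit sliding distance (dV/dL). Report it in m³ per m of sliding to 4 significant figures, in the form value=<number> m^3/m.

value=1.326e-11 m^3/m

All working math maintains exact precision — displayed values are rounded. Rounded just once to 4 significant figures.
Convert: Hardness H = 4.538 GPa = 4.538e+09 Pa.
As SI base values: W = 7.407 N, H = 4.538e+09 Pa, K = 8.122e-03.
The wear rate dV/dL = K·W/H (no L dependence): 8.122e-03 · 7.407 / 4.538e+09 = 1.326e-11 m³/m.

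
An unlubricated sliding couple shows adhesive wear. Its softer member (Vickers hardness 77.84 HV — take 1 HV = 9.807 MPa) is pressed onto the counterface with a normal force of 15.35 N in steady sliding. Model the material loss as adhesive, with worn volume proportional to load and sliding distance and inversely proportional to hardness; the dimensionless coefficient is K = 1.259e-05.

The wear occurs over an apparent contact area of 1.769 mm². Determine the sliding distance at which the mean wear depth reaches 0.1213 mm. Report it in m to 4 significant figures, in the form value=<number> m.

value=847.6 m

Each operation keeps exact precision, and the intermediates are shown rounded — a single final rounding to four significant figures.
Convert: Hardness H = 77.84 HV × 9.807 MPa/HV = 763.4 MPa = 7.634e+08 Pa.
Convert: Contact area A = 1.769 mm² = 1.769e-06 m².
Convert: Depth limit h_lim = 0.1213 mm = 1.213e-04 m.
In SI base units, W = 15.35 N, H = 7.634e+08 Pa, K = 1.259e-05.
Limit volume V_lim = h_lim·A = 1.213e-04 · 1.769e-06 = 2.146e-10 m³.
Thus life L = V_lim·H/(K·W) = 2.146e-10 · 7.634e+08 / (1.259e-05 · 15.35) = 847.6 m.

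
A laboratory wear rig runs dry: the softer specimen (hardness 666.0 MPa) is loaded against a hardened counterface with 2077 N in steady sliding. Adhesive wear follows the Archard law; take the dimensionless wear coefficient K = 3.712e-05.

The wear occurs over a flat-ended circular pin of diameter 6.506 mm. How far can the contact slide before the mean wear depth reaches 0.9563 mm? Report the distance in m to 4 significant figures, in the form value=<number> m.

All arithmetic carries exact precision; the intermediates are printed rounded, and rounded once at the end: four significant digits.
Hardness H = 666.0 MPa = 6.660e+08 Pa.
Pin diameter d = 6.506 mm = 0.006506 m. Contact area A = π·d²/4 = π·(0.006506 m)²/4 = 3.324e-05 m².
Depth limit h_lim = 0.9563 mm = 9.563e-04 m.
SI base units throughout: W = 2077 N, H = 6.660e+08 Pa, K = 3.712e-05.
Limit volume V_lim = h_lim·A = 9.563e-04 · 3.324e-05 = 3.179e-08 m³.
Sliding life L = V_lim·H/(K·W) = 3.179e-08 · 6.660e+08 / (3.712e-05 · 2077) = 274.6 m.

value=274.6 m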